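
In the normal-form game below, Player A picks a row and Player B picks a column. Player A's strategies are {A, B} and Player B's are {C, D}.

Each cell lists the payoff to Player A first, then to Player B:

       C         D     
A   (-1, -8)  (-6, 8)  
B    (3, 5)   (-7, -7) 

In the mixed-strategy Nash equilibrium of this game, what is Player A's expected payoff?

First find q, the probability Player B plays C, from Player A's indifference between A and B: −q − 6(1−q) = 3q − 7(1−q), giving q = 1/5.
Since Player A is indifferent in equilibrium, Player A's expected payoff equals the payoff from either row against (1/5, 4/5). Using A: −(1/5) − 6(4/5) = -5.

-5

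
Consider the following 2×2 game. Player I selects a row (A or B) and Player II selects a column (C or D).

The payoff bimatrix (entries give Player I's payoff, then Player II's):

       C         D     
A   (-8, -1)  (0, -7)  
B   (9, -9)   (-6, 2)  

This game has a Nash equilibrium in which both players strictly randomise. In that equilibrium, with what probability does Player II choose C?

Let q be the probability that Player II plays C. In a completely mixed equilibrium, Player I must be indifferent between A and B.
Player I's expected payoff from A is −8q; from B it is 9q − 6(1−q).
Setting these equal: −8q = 15q − 6, so q = 6/23.

6/23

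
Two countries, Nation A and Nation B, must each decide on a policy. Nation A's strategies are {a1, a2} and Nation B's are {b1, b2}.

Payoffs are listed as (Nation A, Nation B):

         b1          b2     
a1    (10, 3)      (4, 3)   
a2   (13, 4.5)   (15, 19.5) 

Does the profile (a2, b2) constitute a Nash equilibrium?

Yes

At (a2, b2), Nation A earns 15; switching to a1 would give 4, so Nation A has no profitable deviation.
Nation B earns 19.5; switching to b1 would give 4.5, so Nation B has no profitable deviation.
Neither player can gain by a unilateral deviation, so this profile is a Nash equilibrium.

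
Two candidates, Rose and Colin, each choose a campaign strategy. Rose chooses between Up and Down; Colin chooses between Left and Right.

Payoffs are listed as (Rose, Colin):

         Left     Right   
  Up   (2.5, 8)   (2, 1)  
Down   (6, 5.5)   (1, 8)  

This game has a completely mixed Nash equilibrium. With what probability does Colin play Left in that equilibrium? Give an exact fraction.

Let c be the probability that Colin plays Left. In a completely mixed equilibrium, Rose must be indifferent between Up and Down.
Rose's expected payoff from Up is 2.5c + 2(1−c); from Down it is 6c + (1−c).
Setting these equal: 0.5c + 2 = 5c + 1, so c = 2/9.

2/9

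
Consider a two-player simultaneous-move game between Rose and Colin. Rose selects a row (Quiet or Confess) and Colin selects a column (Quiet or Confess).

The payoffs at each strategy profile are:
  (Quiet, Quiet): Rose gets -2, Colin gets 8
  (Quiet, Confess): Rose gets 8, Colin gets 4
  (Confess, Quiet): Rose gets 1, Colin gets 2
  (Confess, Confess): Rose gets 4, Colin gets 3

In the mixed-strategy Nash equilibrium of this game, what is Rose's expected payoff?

First find q, the probability Colin plays Quiet, from Rose's indifference between Quiet and Confess: −2q + 8(1−q) = q + 4(1−q), giving q = 4/7.
Since Rose is indifferent in equilibrium, Rose's expected payoff equals the payoff from either row against (4/7, 3/7). Using Quiet: −2(4/7) + 8(3/7) = 16/7.

16/7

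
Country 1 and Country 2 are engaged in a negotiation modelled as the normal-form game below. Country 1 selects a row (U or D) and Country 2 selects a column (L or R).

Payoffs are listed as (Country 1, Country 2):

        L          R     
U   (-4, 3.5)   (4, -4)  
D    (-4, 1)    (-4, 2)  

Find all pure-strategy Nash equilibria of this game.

(U, L): Country 1 gets -4 ≥ -4 from D, and Country 2 gets 3.5 ≥ -4 from R — Nash equilibrium.
(U, R): Country 2 prefers L (3.5 > -4) — not an equilibrium.
(D, L): Country 2 prefers R (2 > 1) — not an equilibrium.
(D, R): Country 1 prefers U (4 > -4) — not an equilibrium.

(U, L)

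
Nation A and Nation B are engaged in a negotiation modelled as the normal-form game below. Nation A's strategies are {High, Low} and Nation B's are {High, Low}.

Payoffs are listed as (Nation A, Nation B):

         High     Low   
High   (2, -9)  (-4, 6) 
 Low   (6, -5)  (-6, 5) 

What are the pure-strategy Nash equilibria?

(High, High): Nation A prefers Low (6 > 2); Nation B prefers Low (6 > -9) — not an equilibrium.
(High, Low): Nation A gets -4 ≥ -6 from Low, and Nation B gets 6 ≥ -9 from High — Nash equilibrium.
(Low, High): Nation B prefers Low (5 > -5) — not an equilibrium.
(Low, Low): Nation A prefers High (-4 > -6) — not an equilibrium.

(High, Low)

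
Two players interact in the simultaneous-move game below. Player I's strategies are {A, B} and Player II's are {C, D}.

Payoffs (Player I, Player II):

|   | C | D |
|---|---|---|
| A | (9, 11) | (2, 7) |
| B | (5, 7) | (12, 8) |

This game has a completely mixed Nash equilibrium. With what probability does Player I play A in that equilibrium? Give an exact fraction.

1/5

Let p be the probability that Player I plays A. In a completely mixed equilibrium, Player II must be indifferent between C and D.
Player II's expected payoff from C is 11p + 7(1−p); from D it is 7p + 8(1−p).
Setting these equal: 4p + 7 = −p + 8, so p = 1/5.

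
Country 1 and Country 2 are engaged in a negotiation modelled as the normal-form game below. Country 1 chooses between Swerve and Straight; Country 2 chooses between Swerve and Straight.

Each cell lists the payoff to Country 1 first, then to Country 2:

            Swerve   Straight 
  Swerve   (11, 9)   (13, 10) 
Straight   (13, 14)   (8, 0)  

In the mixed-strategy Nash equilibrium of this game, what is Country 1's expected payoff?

81/7

First find q, the probability Country 2 plays Swerve, from Country 1's indifference between Swerve and Straight: 11q + 13(1−q) = 13q + 8(1−q), giving q = 5/7.
Since Country 1 is indifferent in equilibrium, Country 1's expected payoff equals the payoff from either row against (5/7, 2/7). Using Swerve: 11(5/7) + 13(2/7) = 81/7.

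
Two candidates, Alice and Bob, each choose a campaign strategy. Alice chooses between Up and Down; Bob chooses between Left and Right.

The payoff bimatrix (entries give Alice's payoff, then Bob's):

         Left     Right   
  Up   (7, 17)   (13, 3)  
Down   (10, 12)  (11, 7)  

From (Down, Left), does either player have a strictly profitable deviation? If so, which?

Neither

Alice at (Down, Left) earns 10; deviating to Up yields 7 — not better.
Bob earns 12; deviating to Right yields 7 — not better.
Neither player can strictly improve; the profile is a Nash equilibrium.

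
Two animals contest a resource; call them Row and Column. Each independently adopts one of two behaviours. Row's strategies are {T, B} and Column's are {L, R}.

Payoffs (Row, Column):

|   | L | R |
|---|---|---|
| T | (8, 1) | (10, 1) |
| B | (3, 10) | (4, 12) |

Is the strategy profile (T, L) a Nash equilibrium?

Yes

At (T, L), Row earns 8; switching to B would give 3, so Row has no profitable deviation.
Column earns 1; switching to R would give 1, so Column has no profitable deviation.
Neither player can gain by a unilateral deviation, so this profile is a Nash equilibrium.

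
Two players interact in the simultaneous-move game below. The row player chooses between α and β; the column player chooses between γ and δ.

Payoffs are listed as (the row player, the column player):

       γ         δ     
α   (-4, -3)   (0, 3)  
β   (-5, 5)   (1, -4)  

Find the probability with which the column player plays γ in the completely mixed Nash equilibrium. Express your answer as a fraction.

1/2

Let q be the probability that the column player plays γ. In a completely mixed equilibrium, the row player must be indifferent between α and β.
The row player's expected payoff from α is −4q; from β it is −5q + (1−q).
Setting these equal: −4q = −6q + 1, so q = 1/2.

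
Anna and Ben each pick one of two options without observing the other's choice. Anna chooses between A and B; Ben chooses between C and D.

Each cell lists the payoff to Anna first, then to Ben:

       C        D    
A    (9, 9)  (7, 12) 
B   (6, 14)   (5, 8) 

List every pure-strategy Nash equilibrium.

(A, C): Ben prefers D (12 > 9) — not an equilibrium.
(A, D): Anna gets 7 ≥ 5 from B, and Ben gets 12 ≥ 9 from C — Nash equilibrium.
(B, C): Anna prefers A (9 > 6) — not an equilibrium.
(B, D): Anna prefers A (7 > 5); Ben prefers C (14 > 8) — not an equilibrium.

(A, D)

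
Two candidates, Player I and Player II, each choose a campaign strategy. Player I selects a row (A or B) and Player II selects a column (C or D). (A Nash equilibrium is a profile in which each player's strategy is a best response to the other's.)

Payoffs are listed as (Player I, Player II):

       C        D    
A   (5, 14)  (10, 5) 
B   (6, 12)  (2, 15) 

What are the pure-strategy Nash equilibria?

(A, C): Player I prefers B (6 > 5) — not an equilibrium.
(A, D): Player II prefers C (14 > 5) — not an equilibrium.
(B, C): Player II prefers D (15 > 12) — not an equilibrium.
(B, D): Player I prefers A (10 > 2) — not an equilibrium.

none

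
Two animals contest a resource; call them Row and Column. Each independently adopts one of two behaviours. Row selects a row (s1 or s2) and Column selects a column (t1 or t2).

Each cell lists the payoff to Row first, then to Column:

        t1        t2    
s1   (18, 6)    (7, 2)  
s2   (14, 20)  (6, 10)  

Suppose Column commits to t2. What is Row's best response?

s1

Against t2, Row earns 7 from s1 and 6 from s2.
So s1 is the best response.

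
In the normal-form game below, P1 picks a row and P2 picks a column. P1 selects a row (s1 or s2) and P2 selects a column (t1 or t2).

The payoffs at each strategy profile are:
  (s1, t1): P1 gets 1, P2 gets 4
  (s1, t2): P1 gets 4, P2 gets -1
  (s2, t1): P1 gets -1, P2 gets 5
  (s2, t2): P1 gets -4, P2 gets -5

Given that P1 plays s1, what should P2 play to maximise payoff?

Against s1, P2 earns 4 from t1 and -1 from t2.
So t1 is the best response.

t1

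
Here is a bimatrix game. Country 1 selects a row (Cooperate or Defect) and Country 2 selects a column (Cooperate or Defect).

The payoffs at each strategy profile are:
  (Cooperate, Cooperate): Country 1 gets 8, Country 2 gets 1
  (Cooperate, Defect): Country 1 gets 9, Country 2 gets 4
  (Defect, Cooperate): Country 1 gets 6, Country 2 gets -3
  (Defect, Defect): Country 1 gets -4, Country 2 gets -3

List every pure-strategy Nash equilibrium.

(Cooperate, Cooperate): Country 2 prefers Defect (4 > 1) — not an equilibrium.
(Cooperate, Defect): Country 1 gets 9 ≥ -4 from Defect, and Country 2 gets 4 ≥ 1 from Cooperate — Nash equilibrium.
(Defect, Cooperate): Country 1 prefers Cooperate (8 > 6) — not an equilibrium.
(Defect, Defect): Country 1 prefers Cooperate (9 > -4) — not an equilibrium.

(Cooperate, Defect)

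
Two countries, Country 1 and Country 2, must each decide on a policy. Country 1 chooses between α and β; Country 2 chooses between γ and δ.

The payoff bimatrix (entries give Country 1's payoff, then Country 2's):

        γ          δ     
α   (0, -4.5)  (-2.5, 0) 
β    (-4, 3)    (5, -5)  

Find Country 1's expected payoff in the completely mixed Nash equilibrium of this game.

First find y, the probability Country 2 plays γ, from Country 1's indifference between α and β: −2.5(1−y) = −4y + 5(1−y), giving y = 15/23.
Since Country 1 is indifferent in equilibrium, Country 1's expected payoff equals the payoff from either row against (15/23, 8/23). Using α: −2.5(8/23) = -20/23.

-20/23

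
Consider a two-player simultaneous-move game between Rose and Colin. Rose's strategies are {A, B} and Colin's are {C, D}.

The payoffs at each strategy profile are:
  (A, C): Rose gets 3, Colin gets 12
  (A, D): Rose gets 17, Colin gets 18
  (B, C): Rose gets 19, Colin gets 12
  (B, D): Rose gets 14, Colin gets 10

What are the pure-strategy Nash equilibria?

(A, D) and (B, C)

(A, C): Rose prefers B (19 > 3); Colin prefers D (18 > 12) — not an equilibrium.
(A, D): Rose gets 17 ≥ 14 from B, and Colin gets 18 ≥ 12 from C — Nash equilibrium.
(B, C): Rose gets 19 ≥ 3 from A, and Colin gets 12 ≥ 10 from D — Nash equilibrium.
(B, D): Rose prefers A (17 > 14); Colin prefers C (12 > 10) — not an equilibrium.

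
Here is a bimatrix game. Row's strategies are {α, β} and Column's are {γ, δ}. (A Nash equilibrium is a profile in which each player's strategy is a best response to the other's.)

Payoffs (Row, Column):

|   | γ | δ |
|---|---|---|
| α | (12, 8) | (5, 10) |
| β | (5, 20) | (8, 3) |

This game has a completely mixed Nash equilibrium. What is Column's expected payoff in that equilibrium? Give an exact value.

176/19

First find p, the probability Row plays α, from Column's indifference between γ and δ: 8p + 20(1−p) = 10p + 3(1−p), giving p = 17/19.
Since Column is indifferent in equilibrium, Column's expected payoff equals the payoff from either column against (17/19, 2/19). Using γ: 8(17/19) + 20(2/19) = 176/19.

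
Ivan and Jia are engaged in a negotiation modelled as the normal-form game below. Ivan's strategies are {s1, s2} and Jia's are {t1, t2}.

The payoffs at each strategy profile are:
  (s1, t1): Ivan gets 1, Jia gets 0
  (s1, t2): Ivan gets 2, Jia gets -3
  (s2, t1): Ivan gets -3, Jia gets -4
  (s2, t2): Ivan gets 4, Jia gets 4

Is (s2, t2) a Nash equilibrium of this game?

Yes

At (s2, t2), Ivan earns 4; switching to s1 would give 2, so Ivan has no profitable deviation.
Jia earns 4; switching to t1 would give -4, so Jia has no profitable deviation.
Neither player can gain by a unilateral deviation, so this profile is a Nash equilibrium.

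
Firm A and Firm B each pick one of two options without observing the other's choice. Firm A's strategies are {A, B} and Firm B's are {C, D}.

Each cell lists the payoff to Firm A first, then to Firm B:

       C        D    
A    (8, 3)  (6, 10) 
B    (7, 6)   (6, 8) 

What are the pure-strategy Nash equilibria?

(A, D) and (B, D)

(A, C): Firm B prefers D (10 > 3) — not an equilibrium.
(A, D): Firm A gets 6 ≥ 6 from B, and Firm B gets 10 ≥ 3 from C — Nash equilibrium.
(B, C): Firm A prefers A (8 > 7); Firm B prefers D (8 > 6) — not an equilibrium.
(B, D): Firm A gets 6 ≥ 6 from A, and Firm B gets 8 ≥ 6 from C — Nash equilibrium.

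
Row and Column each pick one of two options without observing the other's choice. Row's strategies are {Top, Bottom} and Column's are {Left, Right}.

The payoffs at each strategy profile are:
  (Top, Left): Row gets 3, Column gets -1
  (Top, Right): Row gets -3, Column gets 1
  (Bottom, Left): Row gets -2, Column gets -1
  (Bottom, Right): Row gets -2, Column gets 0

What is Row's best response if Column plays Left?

Top

Against Left, Row earns 3 from Top and -2 from Bottom.
So Top is the best response.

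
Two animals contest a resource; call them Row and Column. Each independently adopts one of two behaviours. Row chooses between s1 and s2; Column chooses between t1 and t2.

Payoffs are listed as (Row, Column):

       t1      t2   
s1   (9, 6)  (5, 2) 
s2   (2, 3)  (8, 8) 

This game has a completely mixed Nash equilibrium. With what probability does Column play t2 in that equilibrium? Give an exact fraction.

7/10

Let y be the probability that Column plays t1. In a completely mixed equilibrium, Row must be indifferent between s1 and s2.
Row's expected payoff from s1 is 9y + 5(1−y); from s2 it is 2y + 8(1−y).
Setting these equal: 4y + 5 = −6y + 8, so y = 3/10.
Therefore Column plays t2 with probability 1 − 3/10 = 7/10.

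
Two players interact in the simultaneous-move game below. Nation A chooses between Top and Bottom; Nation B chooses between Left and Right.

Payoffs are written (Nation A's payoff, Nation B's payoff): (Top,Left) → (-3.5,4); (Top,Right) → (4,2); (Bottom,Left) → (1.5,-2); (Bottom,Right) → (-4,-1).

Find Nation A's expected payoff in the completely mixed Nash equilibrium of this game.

First find y, the probability Nation B plays Left, from Nation A's indifference between Top and Bottom: −3.5y + 4(1−y) = 1.5y − 4(1−y), giving y = 8/13.
Since Nation A is indifferent in equilibrium, Nation A's expected payoff equals the payoff from either row against (8/13, 5/13). Using Top: −3.5(8/13) + 4(5/13) = -8/13.

-8/13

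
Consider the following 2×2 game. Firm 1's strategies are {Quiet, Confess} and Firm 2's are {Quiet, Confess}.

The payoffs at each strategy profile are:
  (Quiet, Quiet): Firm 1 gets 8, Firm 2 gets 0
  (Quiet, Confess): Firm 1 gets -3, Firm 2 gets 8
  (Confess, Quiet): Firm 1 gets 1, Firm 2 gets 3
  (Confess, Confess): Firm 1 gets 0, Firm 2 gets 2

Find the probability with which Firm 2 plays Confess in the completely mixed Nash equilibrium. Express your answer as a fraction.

7/10

Let q be the probability that Firm 2 plays Quiet. In a completely mixed equilibrium, Firm 1 must be indifferent between Quiet and Confess.
Firm 1's expected payoff from Quiet is 8q − 3(1−q); from Confess it is q.
Setting these equal: 11q − 3 = q, so q = 3/10.
Therefore Firm 2 plays Confess with probability 1 − 3/10 = 7/10.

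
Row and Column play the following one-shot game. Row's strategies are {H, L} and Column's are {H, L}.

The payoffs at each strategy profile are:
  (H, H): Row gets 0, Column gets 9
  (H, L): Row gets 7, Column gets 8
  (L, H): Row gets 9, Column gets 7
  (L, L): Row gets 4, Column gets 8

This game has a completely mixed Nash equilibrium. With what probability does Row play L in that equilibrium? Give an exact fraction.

Let x be the probability that Row plays H. In a completely mixed equilibrium, Column must be indifferent between H and L.
Column's expected payoff from H is 9x + 7(1−x); from L it is 8x + 8(1−x).
Setting these equal: 2x + 7 = 8, so x = 1/2.
Therefore Row plays L with probability 1 − 1/2 = 1/2.

1/2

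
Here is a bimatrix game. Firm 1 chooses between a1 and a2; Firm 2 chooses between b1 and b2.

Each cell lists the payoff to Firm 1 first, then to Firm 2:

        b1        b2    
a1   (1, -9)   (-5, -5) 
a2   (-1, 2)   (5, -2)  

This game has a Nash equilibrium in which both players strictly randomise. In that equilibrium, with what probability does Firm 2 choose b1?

5/6

Let c be the probability that Firm 2 plays b1. In a completely mixed equilibrium, Firm 1 must be indifferent between a1 and a2.
Firm 1's expected payoff from a1 is c − 5(1−c); from a2 it is −c + 5(1−c).
Setting these equal: 6c − 5 = −6c + 5, so c = 5/6.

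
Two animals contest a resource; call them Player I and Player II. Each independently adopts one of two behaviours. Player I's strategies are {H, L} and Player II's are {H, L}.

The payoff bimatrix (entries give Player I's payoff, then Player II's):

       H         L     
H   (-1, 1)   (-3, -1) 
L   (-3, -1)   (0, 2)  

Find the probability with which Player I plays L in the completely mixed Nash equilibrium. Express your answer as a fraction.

2/5

Let x be the probability that Player I plays H. In a completely mixed equilibrium, Player II must be indifferent between H and L.
Player II's expected payoff from H is x − (1−x); from L it is −x + 2(1−x).
Setting these equal: 2x − 1 = −3x + 2, so x = 3/5.
Therefore Player I plays L with probability 1 − 3/5 = 2/5.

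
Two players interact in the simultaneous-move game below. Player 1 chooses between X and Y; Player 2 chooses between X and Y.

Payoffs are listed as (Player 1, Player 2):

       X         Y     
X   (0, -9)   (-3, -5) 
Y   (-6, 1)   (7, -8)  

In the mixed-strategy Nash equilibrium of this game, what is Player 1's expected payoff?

-9/8

First find q, the probability Player 2 plays X, from Player 1's indifference between X and Y: −3(1−q) = −6q + 7(1−q), giving q = 5/8.
Since Player 1 is indifferent in equilibrium, Player 1's expected payoff equals the payoff from either row against (5/8, 3/8). Using X: −3(3/8) = -9/8.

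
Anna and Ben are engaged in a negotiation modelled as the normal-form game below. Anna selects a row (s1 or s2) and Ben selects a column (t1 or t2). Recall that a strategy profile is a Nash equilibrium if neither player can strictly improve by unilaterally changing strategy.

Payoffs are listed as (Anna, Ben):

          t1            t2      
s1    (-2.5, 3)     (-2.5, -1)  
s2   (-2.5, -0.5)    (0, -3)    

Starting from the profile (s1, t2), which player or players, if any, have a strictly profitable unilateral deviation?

Anna at (s1, t2) earns -2.5; deviating to s2 yields 0 — a strict improvement.
Ben earns -1; deviating to t1 yields 3 — a strict improvement.
Both Anna and Ben have strictly profitable deviations.

Both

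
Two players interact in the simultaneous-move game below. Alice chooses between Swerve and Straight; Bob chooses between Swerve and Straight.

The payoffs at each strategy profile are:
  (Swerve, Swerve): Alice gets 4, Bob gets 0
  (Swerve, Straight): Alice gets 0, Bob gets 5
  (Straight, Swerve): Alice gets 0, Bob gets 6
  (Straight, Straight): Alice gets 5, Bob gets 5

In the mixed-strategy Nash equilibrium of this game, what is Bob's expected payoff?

5

First find x, the probability Alice plays Swerve, from Bob's indifference between Swerve and Straight: 6(1−x) = 5x + 5(1−x), giving x = 1/6.
Since Bob is indifferent in equilibrium, Bob's expected payoff equals the payoff from either column against (1/6, 5/6). Using Swerve: 6(5/6) = 5.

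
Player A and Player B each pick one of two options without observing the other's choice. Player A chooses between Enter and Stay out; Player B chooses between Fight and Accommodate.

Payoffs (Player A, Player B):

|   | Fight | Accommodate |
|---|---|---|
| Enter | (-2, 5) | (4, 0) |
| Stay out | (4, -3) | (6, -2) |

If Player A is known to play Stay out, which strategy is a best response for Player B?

Accommodate

Against Stay out, Player B earns -3 from Fight and -2 from Accommodate.
So Accommodate is the best response.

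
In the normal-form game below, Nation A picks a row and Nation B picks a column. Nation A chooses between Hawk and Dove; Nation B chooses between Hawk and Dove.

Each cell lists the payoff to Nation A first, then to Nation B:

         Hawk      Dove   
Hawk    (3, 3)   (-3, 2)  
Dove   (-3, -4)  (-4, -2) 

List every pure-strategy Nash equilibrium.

(Hawk, Hawk): Nation A gets 3 ≥ -3 from Dove, and Nation B gets 3 ≥ 2 from Dove — Nash equilibrium.
(Hawk, Dove): Nation B prefers Hawk (3 > 2) — not an equilibrium.
(Dove, Hawk): Nation A prefers Hawk (3 > -3); Nation B prefers Dove (-2 > -4) — not an equilibrium.
(Dove, Dove): Nation A prefers Hawk (-3 > -4) — not an equilibrium.

(Hawk, Hawk)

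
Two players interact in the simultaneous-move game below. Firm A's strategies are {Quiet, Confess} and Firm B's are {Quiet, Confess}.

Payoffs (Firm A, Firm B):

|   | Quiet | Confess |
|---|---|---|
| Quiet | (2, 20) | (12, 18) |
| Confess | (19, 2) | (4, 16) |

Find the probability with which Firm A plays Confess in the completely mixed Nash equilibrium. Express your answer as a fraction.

1/8

Let x be the probability that Firm A plays Quiet. In a completely mixed equilibrium, Firm B must be indifferent between Quiet and Confess.
Firm B's expected payoff from Quiet is 20x + 2(1−x); from Confess it is 18x + 16(1−x).
Setting these equal: 18x + 2 = 2x + 16, so x = 7/8.
Therefore Firm A plays Confess with probability 1 − 7/8 = 1/8.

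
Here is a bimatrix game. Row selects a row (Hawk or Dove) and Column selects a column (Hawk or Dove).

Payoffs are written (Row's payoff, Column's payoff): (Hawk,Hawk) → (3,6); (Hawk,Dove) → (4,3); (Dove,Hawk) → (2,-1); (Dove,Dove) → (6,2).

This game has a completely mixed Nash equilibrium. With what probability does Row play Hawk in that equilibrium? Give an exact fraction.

1/2

Let x be the probability that Row plays Hawk. In a completely mixed equilibrium, Column must be indifferent between Hawk and Dove.
Column's expected payoff from Hawk is 6x − (1−x); from Dove it is 3x + 2(1−x).
Setting these equal: 7x − 1 = x + 2, so x = 1/2.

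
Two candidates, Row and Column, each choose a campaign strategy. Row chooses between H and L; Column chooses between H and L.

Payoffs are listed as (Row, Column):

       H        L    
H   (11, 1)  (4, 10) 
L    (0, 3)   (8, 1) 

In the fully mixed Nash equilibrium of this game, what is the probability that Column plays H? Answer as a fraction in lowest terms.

Let y be the probability that Column plays H. In a completely mixed equilibrium, Row must be indifferent between H and L.
Row's expected payoff from H is 11y + 4(1−y); from L it is 8(1−y).
Setting these equal: 7y + 4 = −8y + 8, so y = 4/15.

4/15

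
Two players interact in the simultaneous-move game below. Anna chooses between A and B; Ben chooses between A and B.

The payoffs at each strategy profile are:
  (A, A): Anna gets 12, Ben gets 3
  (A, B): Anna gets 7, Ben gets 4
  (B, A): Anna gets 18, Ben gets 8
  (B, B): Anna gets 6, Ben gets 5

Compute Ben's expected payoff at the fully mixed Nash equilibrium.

17/4

First find x, the probability Anna plays A, from Ben's indifference between A and B: 3x + 8(1−x) = 4x + 5(1−x), giving x = 3/4.
Since Ben is indifferent in equilibrium, Ben's expected payoff equals the payoff from either column against (3/4, 1/4). Using A: 3(3/4) + 8(1/4) = 17/4.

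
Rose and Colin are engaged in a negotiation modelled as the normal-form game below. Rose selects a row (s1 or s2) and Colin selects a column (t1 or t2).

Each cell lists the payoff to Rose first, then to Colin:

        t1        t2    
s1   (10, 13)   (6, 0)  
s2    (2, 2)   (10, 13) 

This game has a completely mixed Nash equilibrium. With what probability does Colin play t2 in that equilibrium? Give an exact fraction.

2/3

Let c be the probability that Colin plays t1. In a completely mixed equilibrium, Rose must be indifferent between s1 and s2.
Rose's expected payoff from s1 is 10c + 6(1−c); from s2 it is 2c + 10(1−c).
Setting these equal: 4c + 6 = −8c + 10, so c = 1/3.
Therefore Colin plays t2 with probability 1 − 1/3 = 2/3.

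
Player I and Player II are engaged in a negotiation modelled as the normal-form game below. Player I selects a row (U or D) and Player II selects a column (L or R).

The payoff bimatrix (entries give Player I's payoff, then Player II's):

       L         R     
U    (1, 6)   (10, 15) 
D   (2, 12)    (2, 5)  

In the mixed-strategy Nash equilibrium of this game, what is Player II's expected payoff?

First find x, the probability Player I plays U, from Player II's indifference between L and R: 6x + 12(1−x) = 15x + 5(1−x), giving x = 7/16.
Since Player II is indifferent in equilibrium, Player II's expected payoff equals the payoff from either column against (7/16, 9/16). Using L: 6(7/16) + 12(9/16) = 75/8.

75/8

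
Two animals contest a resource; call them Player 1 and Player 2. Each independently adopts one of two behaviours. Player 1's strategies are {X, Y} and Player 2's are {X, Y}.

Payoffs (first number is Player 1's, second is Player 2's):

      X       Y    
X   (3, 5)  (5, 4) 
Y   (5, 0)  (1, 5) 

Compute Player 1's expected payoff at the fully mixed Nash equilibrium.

First find y, the probability Player 2 plays X, from Player 1's indifference between X and Y: 3y + 5(1−y) = 5y + (1−y), giving y = 2/3.
Since Player 1 is indifferent in equilibrium, Player 1's expected payoff equals the payoff from either row against (2/3, 1/3). Using X: 3(2/3) + 5(1/3) = 11/3.

11/3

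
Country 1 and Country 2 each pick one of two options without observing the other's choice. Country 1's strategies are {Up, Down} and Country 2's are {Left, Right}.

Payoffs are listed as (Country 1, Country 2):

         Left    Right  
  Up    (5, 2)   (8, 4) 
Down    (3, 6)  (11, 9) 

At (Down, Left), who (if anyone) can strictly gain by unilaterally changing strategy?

Both

Country 1 at (Down, Left) earns 3; deviating to Up yields 5 — a strict improvement.
Country 2 earns 6; deviating to Right yields 9 — a strict improvement.
Both Country 1 and Country 2 have strictly profitable deviations.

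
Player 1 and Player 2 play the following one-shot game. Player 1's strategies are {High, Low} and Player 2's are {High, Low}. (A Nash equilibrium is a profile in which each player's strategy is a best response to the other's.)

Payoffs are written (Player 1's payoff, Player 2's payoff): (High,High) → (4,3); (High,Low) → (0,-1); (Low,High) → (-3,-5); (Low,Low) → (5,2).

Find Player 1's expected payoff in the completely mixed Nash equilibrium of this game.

First find q, the probability Player 2 plays High, from Player 1's indifference between High and Low: 4q = −3q + 5(1−q), giving q = 5/12.
Since Player 1 is indifferent in equilibrium, Player 1's expected payoff equals the payoff from either row against (5/12, 7/12). Using High: 4(5/12) = 5/3.

5/3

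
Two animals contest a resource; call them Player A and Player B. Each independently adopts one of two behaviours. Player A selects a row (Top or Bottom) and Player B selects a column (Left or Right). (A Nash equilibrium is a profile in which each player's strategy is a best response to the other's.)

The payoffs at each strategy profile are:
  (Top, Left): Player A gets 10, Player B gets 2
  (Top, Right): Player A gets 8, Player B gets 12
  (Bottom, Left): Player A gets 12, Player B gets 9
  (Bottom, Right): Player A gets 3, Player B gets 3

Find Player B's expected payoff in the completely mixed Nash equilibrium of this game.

51/8

First find p, the probability Player A plays Top, from Player B's indifference between Left and Right: 2p + 9(1−p) = 12p + 3(1−p), giving p = 3/8.
Since Player B is indifferent in equilibrium, Player B's expected payoff equals the payoff from either column against (3/8, 5/8). Using Left: 2(3/8) + 9(5/8) = 51/8.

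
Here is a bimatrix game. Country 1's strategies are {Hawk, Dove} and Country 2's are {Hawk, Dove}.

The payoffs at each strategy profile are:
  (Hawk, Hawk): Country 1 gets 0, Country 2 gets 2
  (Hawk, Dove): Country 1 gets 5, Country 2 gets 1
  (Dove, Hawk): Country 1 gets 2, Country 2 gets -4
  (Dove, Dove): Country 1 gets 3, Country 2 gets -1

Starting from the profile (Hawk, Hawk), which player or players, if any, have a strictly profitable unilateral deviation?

Country 1

Country 1 at (Hawk, Hawk) earns 0; deviating to Dove yields 2 — a strict improvement.
Country 2 earns 2; deviating to Dove yields 1 — not better.
Only Country 1 has a strictly profitable deviation.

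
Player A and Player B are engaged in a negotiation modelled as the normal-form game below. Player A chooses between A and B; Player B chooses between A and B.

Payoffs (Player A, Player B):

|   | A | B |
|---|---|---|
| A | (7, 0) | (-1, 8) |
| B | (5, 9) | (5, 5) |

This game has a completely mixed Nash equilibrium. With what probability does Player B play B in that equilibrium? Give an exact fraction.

Let y be the probability that Player B plays A. In a completely mixed equilibrium, Player A must be indifferent between A and B.
Player A's expected payoff from A is 7y − (1−y); from B it is 5y + 5(1−y).
Setting these equal: 8y − 1 = 5, so y = 3/4.
Therefore Player B plays B with probability 1 − 3/4 = 1/4.

1/4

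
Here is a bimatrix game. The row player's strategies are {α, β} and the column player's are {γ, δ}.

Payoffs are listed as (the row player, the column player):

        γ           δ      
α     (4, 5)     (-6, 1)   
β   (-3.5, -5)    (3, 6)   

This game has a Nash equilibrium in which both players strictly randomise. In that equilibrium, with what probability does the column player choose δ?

Let q be the probability that the column player plays γ. In a completely mixed equilibrium, the row player must be indifferent between α and β.
The row player's expected payoff from α is 4q − 6(1−q); from β it is −3.5q + 3(1−q).
Setting these equal: 10q − 6 = −6.5q + 3, so q = 6/11.
Therefore the column player plays δ with probability 1 − 6/11 = 5/11.

5/11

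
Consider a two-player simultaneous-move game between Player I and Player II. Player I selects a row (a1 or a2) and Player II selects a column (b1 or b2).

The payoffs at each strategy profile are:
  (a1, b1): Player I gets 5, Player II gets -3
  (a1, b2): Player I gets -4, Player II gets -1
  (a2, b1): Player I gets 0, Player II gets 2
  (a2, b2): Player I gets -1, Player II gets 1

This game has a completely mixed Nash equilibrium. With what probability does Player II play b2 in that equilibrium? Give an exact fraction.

5/8

Let y be the probability that Player II plays b1. In a completely mixed equilibrium, Player I must be indifferent between a1 and a2.
Player I's expected payoff from a1 is 5y − 4(1−y); from a2 it is −(1−y).
Setting these equal: 9y − 4 = y − 1, so y = 3/8.
Therefore Player II plays b2 with probability 1 − 3/8 = 5/8.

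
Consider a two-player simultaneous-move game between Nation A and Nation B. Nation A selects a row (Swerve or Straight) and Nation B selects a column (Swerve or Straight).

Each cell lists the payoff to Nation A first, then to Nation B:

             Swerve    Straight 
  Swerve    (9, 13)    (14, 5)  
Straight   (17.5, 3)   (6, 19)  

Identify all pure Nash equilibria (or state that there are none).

(Swerve, Swerve): Nation A prefers Straight (17.5 > 9) — not an equilibrium.
(Swerve, Straight): Nation B prefers Swerve (13 > 5) — not an equilibrium.
(Straight, Swerve): Nation B prefers Straight (19 > 3) — not an equilibrium.
(Straight, Straight): Nation A prefers Swerve (14 > 6) — not an equilibrium.

none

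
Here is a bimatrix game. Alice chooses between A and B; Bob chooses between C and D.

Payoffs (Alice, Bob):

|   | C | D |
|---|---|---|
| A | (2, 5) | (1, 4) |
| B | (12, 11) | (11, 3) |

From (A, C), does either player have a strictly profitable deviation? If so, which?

Alice

Alice at (A, C) earns 2; deviating to B yields 12 — a strict improvement.
Bob earns 5; deviating to D yields 4 — not better.
Only Alice has a strictly profitable deviation.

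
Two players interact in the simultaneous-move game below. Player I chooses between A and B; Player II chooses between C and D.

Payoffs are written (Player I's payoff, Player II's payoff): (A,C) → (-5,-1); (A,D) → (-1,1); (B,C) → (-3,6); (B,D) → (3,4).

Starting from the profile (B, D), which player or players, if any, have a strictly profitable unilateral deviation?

Player II

Player I at (B, D) earns 3; deviating to A yields -1 — not better.
Player II earns 4; deviating to C yields 6 — a strict improvement.
Only Player II has a strictly profitable deviation.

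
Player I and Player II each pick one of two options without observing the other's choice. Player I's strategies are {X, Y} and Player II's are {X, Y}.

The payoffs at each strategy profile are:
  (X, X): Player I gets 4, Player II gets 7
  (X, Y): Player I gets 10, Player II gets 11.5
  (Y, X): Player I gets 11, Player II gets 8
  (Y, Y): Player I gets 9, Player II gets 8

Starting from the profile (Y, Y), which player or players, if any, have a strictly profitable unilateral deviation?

Player I at (Y, Y) earns 9; deviating to X yields 10 — a strict improvement.
Player II earns 8; deviating to X yields 8 — not better.
Only Player I has a strictly profitable deviation.

Player I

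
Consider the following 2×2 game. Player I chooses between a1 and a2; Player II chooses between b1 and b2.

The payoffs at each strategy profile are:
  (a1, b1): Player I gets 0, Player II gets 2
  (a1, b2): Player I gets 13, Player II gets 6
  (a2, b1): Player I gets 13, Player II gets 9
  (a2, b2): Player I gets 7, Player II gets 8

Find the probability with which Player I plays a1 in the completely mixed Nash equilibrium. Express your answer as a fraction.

Let r be the probability that Player I plays a1. In a completely mixed equilibrium, Player II must be indifferent between b1 and b2.
Player II's expected payoff from b1 is 2r + 9(1−r); from b2 it is 6r + 8(1−r).
Setting these equal: −7r + 9 = −2r + 8, so r = 1/5.

1/5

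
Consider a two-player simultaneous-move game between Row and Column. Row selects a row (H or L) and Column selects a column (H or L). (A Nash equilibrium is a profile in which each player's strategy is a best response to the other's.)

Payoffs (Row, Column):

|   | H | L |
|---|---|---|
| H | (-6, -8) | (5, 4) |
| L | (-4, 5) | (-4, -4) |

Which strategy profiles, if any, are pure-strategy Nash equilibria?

(H, L) and (L, H)

(H, H): Row prefers L (-4 > -6); Column prefers L (4 > -8) — not an equilibrium.
(H, L): Row gets 5 ≥ -4 from L, and Column gets 4 ≥ -8 from H — Nash equilibrium.
(L, H): Row gets -4 ≥ -6 from H, and Column gets 5 ≥ -4 from L — Nash equilibrium.
(L, L): Row prefers H (5 > -4); Column prefers H (5 > -4) — not an equilibrium.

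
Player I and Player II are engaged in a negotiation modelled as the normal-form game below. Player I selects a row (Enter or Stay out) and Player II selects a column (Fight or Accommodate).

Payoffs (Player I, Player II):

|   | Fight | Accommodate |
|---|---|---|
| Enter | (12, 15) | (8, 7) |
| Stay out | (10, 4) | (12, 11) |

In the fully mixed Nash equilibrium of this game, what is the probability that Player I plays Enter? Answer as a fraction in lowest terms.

Let x be the probability that Player I plays Enter. In a completely mixed equilibrium, Player II must be indifferent between Fight and Accommodate.
Player II's expected payoff from Fight is 15x + 4(1−x); from Accommodate it is 7x + 11(1−x).
Setting these equal: 11x + 4 = −4x + 11, so x = 7/15.

7/15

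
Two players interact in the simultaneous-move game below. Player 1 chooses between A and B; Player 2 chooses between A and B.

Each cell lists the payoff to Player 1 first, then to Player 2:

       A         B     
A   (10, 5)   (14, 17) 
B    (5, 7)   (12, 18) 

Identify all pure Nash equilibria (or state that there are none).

(A, B)

(A, A): Player 2 prefers B (17 > 5) — not an equilibrium.
(A, B): Player 1 gets 14 ≥ 12 from B, and Player 2 gets 17 ≥ 5 from A — Nash equilibrium.
(B, A): Player 1 prefers A (10 > 5); Player 2 prefers B (18 > 7) — not an equilibrium.
(B, B): Player 1 prefers A (14 > 12) — not an equilibrium.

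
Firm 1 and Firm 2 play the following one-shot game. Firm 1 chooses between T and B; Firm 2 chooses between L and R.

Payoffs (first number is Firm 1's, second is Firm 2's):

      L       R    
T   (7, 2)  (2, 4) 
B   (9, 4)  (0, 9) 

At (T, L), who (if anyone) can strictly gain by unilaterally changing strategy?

Both

Firm 1 at (T, L) earns 7; deviating to B yields 9 — a strict improvement.
Firm 2 earns 2; deviating to R yields 4 — a strict improvement.
Both Firm 1 and Firm 2 have strictly profitable deviations.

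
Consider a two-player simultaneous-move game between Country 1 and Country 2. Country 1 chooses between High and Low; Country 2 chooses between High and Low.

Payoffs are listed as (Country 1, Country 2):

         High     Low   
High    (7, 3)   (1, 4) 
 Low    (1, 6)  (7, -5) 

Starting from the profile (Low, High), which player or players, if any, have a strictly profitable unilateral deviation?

Country 1

Country 1 at (Low, High) earns 1; deviating to High yields 7 — a strict improvement.
Country 2 earns 6; deviating to Low yields -5 — not better.
Only Country 1 has a strictly profitable deviation.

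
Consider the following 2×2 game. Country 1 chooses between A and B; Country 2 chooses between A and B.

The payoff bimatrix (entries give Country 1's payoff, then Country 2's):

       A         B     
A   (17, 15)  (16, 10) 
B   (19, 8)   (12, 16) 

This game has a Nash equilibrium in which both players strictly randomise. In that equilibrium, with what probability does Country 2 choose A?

Let q be the probability that Country 2 plays A. In a completely mixed equilibrium, Country 1 must be indifferent between A and B.
Country 1's expected payoff from A is 17q + 16(1−q); from B it is 19q + 12(1−q).
Setting these equal: q + 16 = 7q + 12, so q = 2/3.

2/3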